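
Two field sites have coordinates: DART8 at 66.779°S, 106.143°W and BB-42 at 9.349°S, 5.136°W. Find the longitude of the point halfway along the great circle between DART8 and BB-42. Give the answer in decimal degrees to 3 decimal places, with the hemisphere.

Bx = cos φ₂ cos Δλ = -0.188393,  By = cos φ₂ sin Δλ = 0.968565
φₘ = atan2(sin φ₁ + sin φ₂, √((cos φ₁ + Bx)² + By²)) = -47.52161°
λₘ = λ₁ + atan2(By, cos φ₁ + Bx) = -28.14362°

28.144°W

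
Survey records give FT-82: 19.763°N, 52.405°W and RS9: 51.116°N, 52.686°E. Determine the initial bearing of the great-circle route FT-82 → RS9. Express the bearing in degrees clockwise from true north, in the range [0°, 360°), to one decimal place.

Δλ = 105.0910°
y = sin Δλ · cos φ₂ = 0.606097
x = cos φ₁ sin φ₂ − sin φ₁ cos φ₂ cos Δλ = 0.787832
θ = atan2(y, x) = 37.5719° → 37.5719° (mod 360°)

37.6°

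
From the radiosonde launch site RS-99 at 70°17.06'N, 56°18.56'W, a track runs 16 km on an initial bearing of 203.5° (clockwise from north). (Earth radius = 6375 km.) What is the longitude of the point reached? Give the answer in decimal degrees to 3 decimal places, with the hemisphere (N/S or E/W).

56.478°W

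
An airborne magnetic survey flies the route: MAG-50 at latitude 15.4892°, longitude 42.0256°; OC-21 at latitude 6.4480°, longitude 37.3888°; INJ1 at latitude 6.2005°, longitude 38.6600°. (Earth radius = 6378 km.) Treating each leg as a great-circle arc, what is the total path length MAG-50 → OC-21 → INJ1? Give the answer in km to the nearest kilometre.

MAG-50→OC-21: c = 0.176629 rad, d = 1126.54 km
OC-21→INJ1: c = 0.022471 rad, d = 143.32 km
Total = 1126.54 + 143.32 = 1269.86 km

1270 km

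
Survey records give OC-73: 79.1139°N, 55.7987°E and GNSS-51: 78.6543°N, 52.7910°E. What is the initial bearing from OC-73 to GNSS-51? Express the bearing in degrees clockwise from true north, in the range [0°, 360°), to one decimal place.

Δλ = -3.0077°
y = sin Δλ · cos φ₂ = -0.010322
x = cos φ₁ sin φ₂ − sin φ₁ cos φ₂ cos Δλ = -0.007755
θ = atan2(y, x) = -126.9180° → 233.0820° (mod 360°)

233.1°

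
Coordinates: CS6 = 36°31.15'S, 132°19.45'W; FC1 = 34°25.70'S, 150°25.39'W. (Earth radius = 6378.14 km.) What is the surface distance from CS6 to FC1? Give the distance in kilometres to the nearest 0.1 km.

CS6: φ = -36.51917°, λ = -132.32417°
FC1: φ = -34.42833°, λ = -150.42317°
Δφ = 2.0908°,  Δλ = -18.0990°
a = sin²(Δφ/2) + cos φ₁ cos φ₂ sin²(Δλ/2) = 0.016732
c = 2·arcsin(√a) = 0.259433 rad = 14.8644°
d = R·c = 6378.14 × 0.259433 = 1654.7 km

1654.7 km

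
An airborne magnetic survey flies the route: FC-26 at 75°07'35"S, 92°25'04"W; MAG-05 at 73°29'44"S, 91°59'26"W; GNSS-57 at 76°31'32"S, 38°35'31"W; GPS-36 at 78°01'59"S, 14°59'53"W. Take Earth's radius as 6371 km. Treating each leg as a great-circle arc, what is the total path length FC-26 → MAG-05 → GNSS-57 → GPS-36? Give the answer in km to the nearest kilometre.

FC-26: φ = -75.12639°, λ = -92.41778°
MAG-05: φ = -73.49556°, λ = -91.99056°
GNSS-57: φ = -76.52556°, λ = -38.59194°
GPS-36: φ = -78.03306°, λ = -14.99806°
FC-26→MAG-05: c = 0.028535 rad, d = 181.79 km
MAG-05→GNSS-57: c = 0.237731 rad, d = 1514.58 km
GNSS-57→GPS-36: c = 0.093682 rad, d = 596.85 km
Total = 181.79 + 1514.58 + 596.85 = 2293.22 km

2293 km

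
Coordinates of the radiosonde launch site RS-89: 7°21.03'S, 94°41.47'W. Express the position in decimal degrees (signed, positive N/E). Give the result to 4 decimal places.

-7.3505°, -94.6912°

lat: 7.3505° S → -7.3505°
lon: 94.6912° W → -94.6912°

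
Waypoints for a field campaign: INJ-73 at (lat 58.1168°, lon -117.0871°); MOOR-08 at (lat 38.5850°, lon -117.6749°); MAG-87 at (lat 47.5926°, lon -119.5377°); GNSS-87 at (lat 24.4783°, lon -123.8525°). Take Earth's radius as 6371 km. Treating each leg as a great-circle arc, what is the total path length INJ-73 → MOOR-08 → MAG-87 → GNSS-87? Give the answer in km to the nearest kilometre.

INJ-73→MOOR-08: c = 0.340959 rad, d = 2172.25 km
MOOR-08→MAG-87: c = 0.158982 rad, d = 1012.87 km
MAG-87→GNSS-87: c = 0.407829 rad, d = 2598.28 km
Total = 2172.25 + 1012.87 + 2598.28 = 5783.40 km

5783 km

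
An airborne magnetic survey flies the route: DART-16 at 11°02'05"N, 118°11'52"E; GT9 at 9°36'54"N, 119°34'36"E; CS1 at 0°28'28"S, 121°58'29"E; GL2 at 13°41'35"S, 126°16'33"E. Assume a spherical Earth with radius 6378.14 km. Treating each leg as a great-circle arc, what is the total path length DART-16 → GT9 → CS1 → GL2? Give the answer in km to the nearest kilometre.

DART-16: φ = +11.03472°, λ = +118.19778°
GT9: φ = +9.61500°, λ = +119.57667°
CS1: φ = -0.47444°, λ = +121.97472°
GL2: φ = -13.69306°, λ = +126.27583°
DART-16→GT9: c = 0.034271 rad, d = 218.59 km
GT9→CS1: c = 0.180956 rad, d = 1154.16 km
CS1→GL2: c = 0.242384 rad, d = 1545.96 km
Total = 218.59 + 1154.16 + 1545.96 = 2918.71 km

2919 km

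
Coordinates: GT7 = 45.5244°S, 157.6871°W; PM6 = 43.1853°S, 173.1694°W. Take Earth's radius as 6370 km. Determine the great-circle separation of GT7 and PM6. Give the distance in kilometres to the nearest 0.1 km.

1255.8 km

Δφ = 2.3391°,  Δλ = -15.4823°
a = sin²(Δφ/2) + cos φ₁ cos φ₂ sin²(Δλ/2) = 0.009685
c = 2·arcsin(√a) = 0.197145 rad = 11.2956°
d = R·c = 6370 × 0.197145 = 1255.8 km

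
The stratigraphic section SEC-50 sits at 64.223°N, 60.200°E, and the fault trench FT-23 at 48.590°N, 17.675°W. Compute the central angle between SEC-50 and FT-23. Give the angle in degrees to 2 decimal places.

42.63°

Δφ = -15.6330°,  Δλ = -77.8750°
a = sin²(Δφ/2) + cos φ₁ cos φ₂ sin²(Δλ/2) = 0.132108
c = 2·arcsin(√a) = 0.743973 rad = 42.6265°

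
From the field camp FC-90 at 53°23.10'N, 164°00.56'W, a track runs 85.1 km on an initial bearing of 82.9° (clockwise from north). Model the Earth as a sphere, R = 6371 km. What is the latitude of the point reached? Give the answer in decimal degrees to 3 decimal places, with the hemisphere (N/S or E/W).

53.473°N

FC-90: φ = +53.38500°, λ = -164.00933°
δ = d/R = 85.1/6371 = 0.013357 rad
φ₂ = arcsin(sin φ₁ cos δ + cos φ₁ sin δ cos θ)
   = arcsin(0.80266·0.99991 + 0.59644·0.01336·0.12360) = 53.47280°
λ₂ = λ₁ + atan2(sin θ sin δ cos φ₁, cos δ − sin φ₁ sin φ₂) = -162.73331°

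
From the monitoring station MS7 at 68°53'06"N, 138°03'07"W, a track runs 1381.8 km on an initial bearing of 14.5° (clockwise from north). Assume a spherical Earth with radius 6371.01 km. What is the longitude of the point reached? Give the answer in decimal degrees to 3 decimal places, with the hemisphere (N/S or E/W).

MS7: φ = +68.88500°, λ = -138.05194°
δ = d/R = 1381.8/6371.01 = 0.216889 rad
φ₂ = arcsin(sin φ₁ cos δ + cos φ₁ sin δ cos θ)
   = arcsin(0.93286·0.97657 + 0.36024·0.21519·0.96815) = 80.42056°
λ₂ = λ₁ + atan2(sin θ sin δ cos φ₁, cos δ − sin φ₁ sin φ₂) = -119.16100°

119.161°W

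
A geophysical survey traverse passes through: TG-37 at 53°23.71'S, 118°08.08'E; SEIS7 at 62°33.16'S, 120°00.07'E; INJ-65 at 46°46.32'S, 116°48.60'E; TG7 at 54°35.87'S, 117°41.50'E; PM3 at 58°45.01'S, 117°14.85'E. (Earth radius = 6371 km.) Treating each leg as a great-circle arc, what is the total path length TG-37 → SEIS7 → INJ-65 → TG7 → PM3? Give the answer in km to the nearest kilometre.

TG-37: φ = -53.39517°, λ = +118.13467°
SEIS7: φ = -62.55267°, λ = +120.00117°
INJ-65: φ = -46.77200°, λ = +116.81000°
TG7: φ = -54.59783°, λ = +117.69167°
PM3: φ = -58.75017°, λ = +117.24750°
TG-37→SEIS7: c = 0.160742 rad, d = 1024.09 km
SEIS7→INJ-65: c = 0.277219 rad, d = 1766.16 km
INJ-65→TG7: c = 0.136931 rad, d = 872.39 km
TG7→PM3: c = 0.072596 rad, d = 462.51 km
Total = 1024.09 + 1766.16 + 872.39 + 462.51 = 4125.15 km

4125 km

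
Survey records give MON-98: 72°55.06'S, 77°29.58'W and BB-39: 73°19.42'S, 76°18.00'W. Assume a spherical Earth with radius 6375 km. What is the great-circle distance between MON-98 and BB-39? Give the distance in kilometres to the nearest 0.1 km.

59.4 km

MON-98: φ = -72.91767°, λ = -77.49300°
BB-39: φ = -73.32367°, λ = -76.30000°
Δφ = -0.4060°,  Δλ = 1.1930°
a = sin²(Δφ/2) + cos φ₁ cos φ₂ sin²(Δλ/2) = 0.000022
c = 2·arcsin(√a) = 0.009314 rad = 0.5337°
d = R·c = 6375 × 0.009314 = 59.4 km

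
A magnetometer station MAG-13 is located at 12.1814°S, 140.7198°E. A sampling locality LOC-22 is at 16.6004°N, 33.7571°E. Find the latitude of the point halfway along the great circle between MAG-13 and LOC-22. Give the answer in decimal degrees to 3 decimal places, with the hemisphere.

3.709°N

Bx = cos φ₂ cos Δλ = -0.279589,  By = cos φ₂ sin Δλ = -0.916629
φₘ = atan2(sin φ₁ + sin φ₂, √((cos φ₁ + Bx)² + By²)) = 3.70924°
λₘ = λ₁ + atan2(By, cos φ₁ + Bx) = 88.00442°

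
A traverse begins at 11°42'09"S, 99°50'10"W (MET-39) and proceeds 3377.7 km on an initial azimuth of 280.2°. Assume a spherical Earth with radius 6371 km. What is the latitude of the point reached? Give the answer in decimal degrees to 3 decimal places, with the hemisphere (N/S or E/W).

5.008°S

MET-39: φ = -11.70250°, λ = -99.83611°
δ = d/R = 3377.7/6371 = 0.530168 rad
φ₂ = arcsin(sin φ₁ cos δ + cos φ₁ sin δ cos θ)
   = arcsin(-0.20283·0.86272 + 0.97921·0.50568·0.17708) = -5.00826°
λ₂ = λ₁ + atan2(sin θ sin δ cos φ₁, cos δ − sin φ₁ sin φ₂) = -129.80923°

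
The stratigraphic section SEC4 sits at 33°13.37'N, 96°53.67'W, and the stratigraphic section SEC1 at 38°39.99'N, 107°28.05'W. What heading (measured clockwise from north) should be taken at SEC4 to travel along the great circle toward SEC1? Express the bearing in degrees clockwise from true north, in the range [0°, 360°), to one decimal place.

305.5°

SEC4: φ = +33.22283°, λ = -96.89450°
SEC1: φ = +38.66650°, λ = -107.46750°
Δλ = -10.5730°
y = sin Δλ · cos φ₂ = -0.143267
x = cos φ₁ sin φ₂ − sin φ₁ cos φ₂ cos Δλ = 0.102130
θ = atan2(y, x) = -54.5162° → 305.4838° (mod 360°)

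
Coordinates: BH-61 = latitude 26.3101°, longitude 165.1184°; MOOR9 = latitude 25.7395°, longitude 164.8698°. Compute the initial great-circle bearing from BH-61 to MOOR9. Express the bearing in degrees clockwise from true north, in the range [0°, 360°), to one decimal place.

Δλ = -0.2486°
y = sin Δλ · cos φ₂ = -0.003908
x = cos φ₁ sin φ₂ − sin φ₁ cos φ₂ cos Δλ = -0.009955
θ = atan2(y, x) = -158.5647° → 201.4353° (mod 360°)

201.4°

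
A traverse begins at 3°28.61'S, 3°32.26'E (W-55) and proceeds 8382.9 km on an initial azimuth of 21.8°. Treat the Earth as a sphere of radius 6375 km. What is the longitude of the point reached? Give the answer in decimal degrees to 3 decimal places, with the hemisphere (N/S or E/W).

53.019°E

W-55: φ = -3.47683°, λ = +3.53767°
δ = d/R = 8382.9/6375 = 1.314965 rad
φ₂ = arcsin(sin φ₁ cos δ + cos φ₁ sin δ cos θ)
   = arcsin(-0.06064·0.25305 + 0.99816·0.96745·0.92849) = 61.79558°
λ₂ = λ₁ + atan2(sin θ sin δ cos φ₁, cos δ − sin φ₁ sin φ₂) = 53.01880°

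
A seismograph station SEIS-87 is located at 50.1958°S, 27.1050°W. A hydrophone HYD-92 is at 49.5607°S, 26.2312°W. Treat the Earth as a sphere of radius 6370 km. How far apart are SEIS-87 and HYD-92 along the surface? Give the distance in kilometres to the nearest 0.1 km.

Δφ = 0.6351°,  Δλ = 0.8738°
a = sin²(Δφ/2) + cos φ₁ cos φ₂ sin²(Δλ/2) = 0.000055
c = 2·arcsin(√a) = 0.014814 rad = 0.8488°
d = R·c = 6370 × 0.014814 = 94.4 km

94.4 km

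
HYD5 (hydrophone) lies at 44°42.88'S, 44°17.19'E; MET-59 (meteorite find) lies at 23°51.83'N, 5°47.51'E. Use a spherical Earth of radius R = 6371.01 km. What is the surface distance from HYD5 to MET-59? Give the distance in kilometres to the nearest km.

HYD5: φ = -44.71467°, λ = +44.28650°
MET-59: φ = +23.86383°, λ = +5.79183°
Δφ = 68.5785°,  Δλ = -38.4947°
a = sin²(Δφ/2) + cos φ₁ cos φ₂ sin²(Δλ/2) = 0.388006
c = 2·arcsin(√a) = 1.344892 rad = 77.0566°
d = R·c = 6371.01 × 1.344892 = 8568.3 km

8568 km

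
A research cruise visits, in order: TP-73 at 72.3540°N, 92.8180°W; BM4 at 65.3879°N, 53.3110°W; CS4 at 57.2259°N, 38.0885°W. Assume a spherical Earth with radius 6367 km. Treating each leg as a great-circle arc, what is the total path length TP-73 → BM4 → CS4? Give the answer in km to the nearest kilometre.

2930 km

TP-73→BM4: c = 0.269979 rad, d = 1718.96 km
BM4→CS4: c = 0.190232 rad, d = 1211.21 km
Total = 1718.96 + 1211.21 = 2930.16 km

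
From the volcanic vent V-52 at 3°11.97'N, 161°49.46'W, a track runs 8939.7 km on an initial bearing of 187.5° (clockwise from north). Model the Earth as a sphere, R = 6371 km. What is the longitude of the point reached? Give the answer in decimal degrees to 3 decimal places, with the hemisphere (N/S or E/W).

V-52: φ = +3.19950°, λ = -161.82433°
δ = d/R = 8939.7/6371 = 1.403186 rad
φ₂ = arcsin(sin φ₁ cos δ + cos φ₁ sin δ cos θ)
   = arcsin(0.05581·0.16683 + 0.99844·0.98599·-0.99144) = -75.17599°
λ₂ = λ₁ + atan2(sin θ sin δ cos φ₁, cos δ − sin φ₁ sin φ₂) = 167.97595°

167.976°E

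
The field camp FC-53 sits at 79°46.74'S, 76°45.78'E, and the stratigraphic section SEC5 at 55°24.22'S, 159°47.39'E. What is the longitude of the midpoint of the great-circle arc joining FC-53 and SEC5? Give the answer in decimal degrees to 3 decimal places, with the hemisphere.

FC-53: φ = -79.77900°, λ = +76.76300°
SEC5: φ = -55.40367°, λ = +159.78983°
Bx = cos φ₂ cos Δλ = 0.068932,  By = cos φ₂ sin Δλ = 0.563591
φₘ = atan2(sin φ₁ + sin φ₂, √((cos φ₁ + Bx)² + By²)) = -71.20469°
λₘ = λ₁ + atan2(By, cos φ₁ + Bx) = 143.15012°

143.150°E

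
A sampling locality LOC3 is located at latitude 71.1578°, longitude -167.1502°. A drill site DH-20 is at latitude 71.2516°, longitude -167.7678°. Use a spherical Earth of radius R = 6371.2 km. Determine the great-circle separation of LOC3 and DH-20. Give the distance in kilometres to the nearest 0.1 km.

Δφ = 0.0938°,  Δλ = -0.6176°
a = sin²(Δφ/2) + cos φ₁ cos φ₂ sin²(Δλ/2) = 0.000004
c = 2·arcsin(√a) = 0.003839 rad = 0.2200°
d = R·c = 6371.2 × 0.003839 = 24.5 km

24.5 km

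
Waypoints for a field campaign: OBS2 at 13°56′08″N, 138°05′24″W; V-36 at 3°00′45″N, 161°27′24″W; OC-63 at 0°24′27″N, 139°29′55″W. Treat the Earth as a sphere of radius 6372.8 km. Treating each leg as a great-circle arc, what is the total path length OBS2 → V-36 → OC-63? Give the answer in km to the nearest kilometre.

OBS2: φ = +13.93556°, λ = -138.09000°
V-36: φ = +3.01250°, λ = -161.45667°
OC-63: φ = +0.40750°, λ = -139.49861°
OBS2→V-36: c = 0.445508 rad, d = 2839.13 km
V-36→OC-63: c = 0.385723 rad, d = 2458.14 km
Total = 2839.13 + 2458.14 = 5297.27 km

5297 km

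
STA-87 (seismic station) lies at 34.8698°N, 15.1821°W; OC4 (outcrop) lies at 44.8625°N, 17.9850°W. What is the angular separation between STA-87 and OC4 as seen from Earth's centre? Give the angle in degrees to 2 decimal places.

10.22°

Δφ = 9.9927°,  Δλ = -2.8029°
a = sin²(Δφ/2) + cos φ₁ cos φ₂ sin²(Δλ/2) = 0.007933
c = 2·arcsin(√a) = 0.178370 rad = 10.2199°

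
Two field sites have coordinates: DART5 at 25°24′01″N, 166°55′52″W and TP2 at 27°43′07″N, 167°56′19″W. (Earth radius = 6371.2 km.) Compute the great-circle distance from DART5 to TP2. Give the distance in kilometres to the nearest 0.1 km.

DART5: φ = +25.40028°, λ = -166.93111°
TP2: φ = +27.71861°, λ = -167.93861°
Δφ = 2.3183°,  Δλ = -1.0075°
a = sin²(Δφ/2) + cos φ₁ cos φ₂ sin²(Δλ/2) = 0.000471
c = 2·arcsin(√a) = 0.043411 rad = 2.4873°
d = R·c = 6371.2 × 0.043411 = 276.6 km

276.6 km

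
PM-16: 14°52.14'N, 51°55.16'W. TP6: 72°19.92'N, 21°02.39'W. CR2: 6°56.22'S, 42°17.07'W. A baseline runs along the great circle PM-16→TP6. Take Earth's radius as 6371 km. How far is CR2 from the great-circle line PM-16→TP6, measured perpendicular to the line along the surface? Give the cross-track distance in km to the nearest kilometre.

PM-16: φ = +14.86900°, λ = -51.91933°
TP6: φ = +72.33200°, λ = -21.03983°
CR2: φ = -6.93700°, λ = -42.28450°
δ₁₃ = central angle PM-16→CR2 = 0.415503 rad  (haversine)
θ₁₃ = bearing PM-16→CR2 = 155.695°,  θ₁₂ = bearing PM-16→TP6 = 10.336°
dₓₜ = R·arcsin(sin δ₁₃ · sin(θ₁₃ − θ₁₂)) = 6371·arcsin(0.40365·sin(145.359°)) = 1474.969 km
|dₓₜ| = 1474.969 km

1475 km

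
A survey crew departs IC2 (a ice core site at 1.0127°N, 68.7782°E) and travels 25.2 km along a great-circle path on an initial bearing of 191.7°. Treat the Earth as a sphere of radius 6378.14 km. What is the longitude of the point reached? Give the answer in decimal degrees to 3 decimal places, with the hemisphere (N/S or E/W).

δ = d/R = 25.2/6378.14 = 0.003951 rad
φ₂ = arcsin(sin φ₁ cos δ + cos φ₁ sin δ cos θ)
   = arcsin(0.01767·0.99999 + 0.99984·0.00395·-0.97922) = 0.79103°
λ₂ = λ₁ + atan2(sin θ sin δ cos φ₁, cos δ − sin φ₁ sin φ₂) = 68.73229°

68.732°E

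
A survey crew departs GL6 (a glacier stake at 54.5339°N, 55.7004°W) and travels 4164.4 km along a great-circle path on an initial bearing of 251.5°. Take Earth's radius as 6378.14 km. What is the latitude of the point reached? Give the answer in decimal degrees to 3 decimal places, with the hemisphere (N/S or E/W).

δ = d/R = 4164.4/6378.14 = 0.652918 rad
φ₂ = arcsin(sin φ₁ cos δ + cos φ₁ sin δ cos θ)
   = arcsin(0.81446·0.79431 + 0.58022·0.60751·-0.31730) = 32.35006°
λ₂ = λ₁ + atan2(sin θ sin δ cos φ₁, cos δ − sin φ₁ sin φ₂) = -98.69708°

32.350°N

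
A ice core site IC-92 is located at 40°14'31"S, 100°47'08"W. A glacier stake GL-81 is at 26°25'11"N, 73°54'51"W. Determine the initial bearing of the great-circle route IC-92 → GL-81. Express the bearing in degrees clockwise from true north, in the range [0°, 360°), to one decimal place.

IC-92: φ = -40.24194°, λ = -100.78556°
GL-81: φ = +26.41972°, λ = -73.91417°
Δλ = 26.8714°
y = sin Δλ · cos φ₂ = 0.404783
x = cos φ₁ sin φ₂ − sin φ₁ cos φ₂ cos Δλ = 0.855712
θ = atan2(y, x) = 25.3159° → 25.3159° (mod 360°)

25.3°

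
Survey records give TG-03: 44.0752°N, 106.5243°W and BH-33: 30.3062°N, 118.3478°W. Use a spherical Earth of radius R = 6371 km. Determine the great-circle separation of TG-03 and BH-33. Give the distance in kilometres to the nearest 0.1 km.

Δφ = -13.7690°,  Δλ = -11.8235°
a = sin²(Δφ/2) + cos φ₁ cos φ₂ sin²(Δλ/2) = 0.020948
c = 2·arcsin(√a) = 0.290490 rad = 16.6438°
d = R·c = 6371 × 0.290490 = 1850.7 km

1850.7 km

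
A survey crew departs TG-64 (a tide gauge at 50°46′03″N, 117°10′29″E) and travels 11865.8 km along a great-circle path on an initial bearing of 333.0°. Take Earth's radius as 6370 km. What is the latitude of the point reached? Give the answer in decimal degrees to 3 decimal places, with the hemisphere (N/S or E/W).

TG-64: φ = +50.76750°, λ = +117.17472°
δ = d/R = 11865.8/6370 = 1.862763 rad
φ₂ = arcsin(sin φ₁ cos δ + cos φ₁ sin δ cos θ)
   = arcsin(0.77459·-0.28784 + 0.63247·0.95768·0.89101) = 18.46535°
λ₂ = λ₁ + atan2(sin θ sin δ cos φ₁, cos δ − sin φ₁ sin φ₂) = -35.54286°

18.465°N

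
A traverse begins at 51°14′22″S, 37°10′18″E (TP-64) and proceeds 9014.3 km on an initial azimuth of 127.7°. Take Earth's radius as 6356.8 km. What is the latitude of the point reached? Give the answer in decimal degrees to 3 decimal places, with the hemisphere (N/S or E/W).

29.804°S

TP-64: φ = -51.23944°, λ = +37.17167°
δ = d/R = 9014.3/6356.8 = 1.418056 rad
φ₂ = arcsin(sin φ₁ cos δ + cos φ₁ sin δ cos θ)
   = arcsin(-0.77977·0.15215 + 0.62607·0.98836·-0.61153) = -29.80431°
λ₂ = λ₁ + atan2(sin θ sin δ cos φ₁, cos δ − sin φ₁ sin φ₂) = 152.85306°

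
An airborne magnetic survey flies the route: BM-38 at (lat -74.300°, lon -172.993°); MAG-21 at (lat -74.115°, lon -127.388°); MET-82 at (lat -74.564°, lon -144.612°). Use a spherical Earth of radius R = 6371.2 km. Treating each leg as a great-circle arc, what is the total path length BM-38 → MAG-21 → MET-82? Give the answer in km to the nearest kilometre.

1864 km

BM-38→MAG-21: c = 0.211364 rad, d = 1346.64 km
MAG-21→MET-82: c = 0.081235 rad, d = 517.56 km
Total = 1346.64 + 517.56 = 1864.21 km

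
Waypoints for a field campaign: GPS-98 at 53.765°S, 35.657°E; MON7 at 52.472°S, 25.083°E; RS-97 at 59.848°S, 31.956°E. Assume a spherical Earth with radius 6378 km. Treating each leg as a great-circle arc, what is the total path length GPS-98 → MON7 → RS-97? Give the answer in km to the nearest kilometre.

1644 km

GPS-98→MON7: c = 0.112923 rad, d = 720.22 km
MON7→RS-97: c = 0.144859 rad, d = 923.91 km
Total = 720.22 + 923.91 = 1644.13 km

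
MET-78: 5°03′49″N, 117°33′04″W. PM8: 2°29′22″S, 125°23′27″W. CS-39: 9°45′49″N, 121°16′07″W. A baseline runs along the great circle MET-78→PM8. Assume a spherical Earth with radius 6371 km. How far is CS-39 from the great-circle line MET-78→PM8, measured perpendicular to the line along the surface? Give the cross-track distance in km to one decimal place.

660.6 km

MET-78: φ = +5.06361°, λ = -117.55111°
PM8: φ = -2.48944°, λ = -125.39083°
CS-39: φ = +9.76361°, λ = -121.26861°
δ₁₃ = central angle MET-78→CS-39 = 0.104241 rad  (haversine)
θ₁₃ = bearing MET-78→CS-39 = 322.114°,  θ₁₂ = bearing MET-78→PM8 = 226.214°
dₓₜ = R·arcsin(sin δ₁₃ · sin(θ₁₃ − θ₁₂)) = 6371·arcsin(0.10405·sin(95.900°)) = 660.589 km
|dₓₜ| = 660.589 km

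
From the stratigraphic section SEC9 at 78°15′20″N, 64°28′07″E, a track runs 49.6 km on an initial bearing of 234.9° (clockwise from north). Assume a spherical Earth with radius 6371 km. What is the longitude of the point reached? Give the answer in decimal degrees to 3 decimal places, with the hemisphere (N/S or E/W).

SEC9: φ = +78.25556°, λ = +64.46861°
δ = d/R = 49.6/6371 = 0.007785 rad
φ₂ = arcsin(sin φ₁ cos δ + cos φ₁ sin δ cos θ)
   = arcsin(0.97907·0.99997 + 0.20355·0.00779·-0.57501) = 77.99360°
λ₂ = λ₁ + atan2(sin θ sin δ cos φ₁, cos δ − sin φ₁ sin φ₂) = 62.71398°

62.714°E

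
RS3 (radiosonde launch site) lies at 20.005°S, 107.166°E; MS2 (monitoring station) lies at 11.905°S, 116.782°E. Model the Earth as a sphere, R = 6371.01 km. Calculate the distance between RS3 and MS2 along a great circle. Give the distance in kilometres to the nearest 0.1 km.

Δφ = 8.1000°,  Δλ = 9.6160°
a = sin²(Δφ/2) + cos φ₁ cos φ₂ sin²(Δλ/2) = 0.011448
c = 2·arcsin(√a) = 0.214397 rad = 12.2841°
d = R·c = 6371.01 × 0.214397 = 1365.9 km

1365.9 km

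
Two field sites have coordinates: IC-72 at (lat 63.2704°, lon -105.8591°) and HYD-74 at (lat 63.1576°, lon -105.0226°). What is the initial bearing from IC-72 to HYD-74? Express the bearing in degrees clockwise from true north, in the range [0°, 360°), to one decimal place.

Δλ = 0.8365°
y = sin Δλ · cos φ₂ = 0.006592
x = cos φ₁ sin φ₂ − sin φ₁ cos φ₂ cos Δλ = -0.001926
θ = atan2(y, x) = 106.2847° → 106.2847° (mod 360°)

106.3°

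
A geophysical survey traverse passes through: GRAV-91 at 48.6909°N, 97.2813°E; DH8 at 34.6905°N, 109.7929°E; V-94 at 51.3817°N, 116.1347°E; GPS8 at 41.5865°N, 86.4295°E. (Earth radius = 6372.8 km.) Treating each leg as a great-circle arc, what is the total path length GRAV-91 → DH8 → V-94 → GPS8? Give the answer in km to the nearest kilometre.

GRAV-91→DH8: c = 0.292922 rad, d = 1866.73 km
DH8→V-94: c = 0.302058 rad, d = 1924.96 km
V-94→GPS8: c = 0.392186 rad, d = 2499.32 km
Total = 1866.73 + 1924.96 + 2499.32 = 6291.01 km

6291 km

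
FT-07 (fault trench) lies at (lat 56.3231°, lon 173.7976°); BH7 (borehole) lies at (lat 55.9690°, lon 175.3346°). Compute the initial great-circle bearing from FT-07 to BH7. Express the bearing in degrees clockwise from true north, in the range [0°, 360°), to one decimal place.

Δλ = 1.5370°
y = sin Δλ · cos φ₂ = 0.015011
x = cos φ₁ sin φ₂ − sin φ₁ cos φ₂ cos Δλ = -0.006013
θ = atan2(y, x) = 111.8285° → 111.8285° (mod 360°)

111.8°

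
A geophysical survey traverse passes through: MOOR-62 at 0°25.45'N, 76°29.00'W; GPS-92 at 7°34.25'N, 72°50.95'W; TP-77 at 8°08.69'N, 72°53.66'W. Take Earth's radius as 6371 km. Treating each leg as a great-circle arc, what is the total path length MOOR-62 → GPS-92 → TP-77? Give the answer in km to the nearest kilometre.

MOOR-62: φ = +0.42417°, λ = -76.48333°
GPS-92: φ = +7.57083°, λ = -72.84917°
TP-77: φ = +8.14483°, λ = -72.89433°
MOOR-62→GPS-92: c = 0.139845 rad, d = 890.95 km
GPS-92→TP-77: c = 0.010049 rad, d = 64.02 km
Total = 890.95 + 64.02 = 954.97 km

955 km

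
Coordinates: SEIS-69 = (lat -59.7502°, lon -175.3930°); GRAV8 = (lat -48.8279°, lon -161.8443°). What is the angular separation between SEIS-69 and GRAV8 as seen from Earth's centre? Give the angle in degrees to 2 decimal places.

Δφ = 10.9223°,  Δλ = 13.5487°
a = sin²(Δφ/2) + cos φ₁ cos φ₂ sin²(Δλ/2) = 0.013672
c = 2·arcsin(√a) = 0.234392 rad = 13.4297°

13.43°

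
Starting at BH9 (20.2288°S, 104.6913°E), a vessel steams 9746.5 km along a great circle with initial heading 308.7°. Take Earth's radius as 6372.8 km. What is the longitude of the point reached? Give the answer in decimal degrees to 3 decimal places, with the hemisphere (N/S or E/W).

32.790°E

δ = d/R = 9746.5/6372.8 = 1.529391 rad
φ₂ = arcsin(sin φ₁ cos δ + cos φ₁ sin δ cos θ)
   = arcsin(-0.34577·0.04139 + 0.93832·0.99914·0.62524) = 34.88015°
λ₂ = λ₁ + atan2(sin θ sin δ cos φ₁, cos δ − sin φ₁ sin φ₂) = 32.78999°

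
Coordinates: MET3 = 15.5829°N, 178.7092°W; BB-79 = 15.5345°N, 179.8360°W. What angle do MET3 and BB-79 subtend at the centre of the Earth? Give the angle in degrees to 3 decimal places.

Δφ = -0.0484°,  Δλ = -1.1268°
a = sin²(Δφ/2) + cos φ₁ cos φ₂ sin²(Δλ/2) = 0.000090
c = 2·arcsin(√a) = 0.018965 rad = 1.0866°

1.087°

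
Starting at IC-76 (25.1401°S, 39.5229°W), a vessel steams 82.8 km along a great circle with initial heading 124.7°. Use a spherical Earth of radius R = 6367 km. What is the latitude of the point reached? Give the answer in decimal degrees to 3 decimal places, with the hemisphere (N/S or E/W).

25.563°S

δ = d/R = 82.8/6367 = 0.013005 rad
φ₂ = arcsin(sin φ₁ cos δ + cos φ₁ sin δ cos θ)
   = arcsin(-0.42483·0.99992 + 0.90527·0.01300·-0.56928) = -25.56272°
λ₂ = λ₁ + atan2(sin θ sin δ cos φ₁, cos δ − sin φ₁ sin φ₂) = -38.84385°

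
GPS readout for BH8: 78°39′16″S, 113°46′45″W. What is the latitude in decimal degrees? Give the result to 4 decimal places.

78° + 39′/60 + 16″/3600 = 78 + 0.65000 + 0.00444 = 78.6544°

78.6544°S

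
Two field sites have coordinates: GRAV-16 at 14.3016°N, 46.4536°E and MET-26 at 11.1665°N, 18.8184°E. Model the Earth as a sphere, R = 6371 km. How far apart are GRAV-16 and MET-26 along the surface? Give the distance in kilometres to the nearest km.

3016 km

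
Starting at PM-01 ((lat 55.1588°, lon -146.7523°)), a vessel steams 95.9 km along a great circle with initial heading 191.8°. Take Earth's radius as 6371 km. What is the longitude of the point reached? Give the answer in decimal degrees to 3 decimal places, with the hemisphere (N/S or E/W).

147.055°W

δ = d/R = 95.9/6371 = 0.015053 rad
φ₂ = arcsin(sin φ₁ cos δ + cos φ₁ sin δ cos θ)
   = arcsin(0.82074·0.99989 + 0.57130·0.01505·-0.97887) = 54.31420°
λ₂ = λ₁ + atan2(sin θ sin δ cos φ₁, cos δ − sin φ₁ sin φ₂) = -147.05463°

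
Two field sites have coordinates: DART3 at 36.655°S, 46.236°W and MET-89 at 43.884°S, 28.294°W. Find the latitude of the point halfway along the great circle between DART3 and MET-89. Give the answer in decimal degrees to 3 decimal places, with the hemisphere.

40.617°S

Bx = cos φ₂ cos Δλ = 0.685694,  By = cos φ₂ sin Δλ = 0.222028
φₘ = atan2(sin φ₁ + sin φ₂, √((cos φ₁ + Bx)² + By²)) = -40.61664°
λₘ = λ₁ + atan2(By, cos φ₁ + Bx) = -37.74902°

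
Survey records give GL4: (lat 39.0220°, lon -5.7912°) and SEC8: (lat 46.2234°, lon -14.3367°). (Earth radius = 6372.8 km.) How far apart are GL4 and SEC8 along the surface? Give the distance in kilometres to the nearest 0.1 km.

Δφ = 7.2014°,  Δλ = -8.5455°
a = sin²(Δφ/2) + cos φ₁ cos φ₂ sin²(Δλ/2) = 0.006928
c = 2·arcsin(√a) = 0.166660 rad = 9.5489°
d = R·c = 6372.8 × 0.166660 = 1062.1 km

1062.1 km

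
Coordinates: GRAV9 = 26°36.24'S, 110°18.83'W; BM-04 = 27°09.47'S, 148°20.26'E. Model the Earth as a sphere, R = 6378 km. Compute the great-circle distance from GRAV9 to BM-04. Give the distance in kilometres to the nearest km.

9713 km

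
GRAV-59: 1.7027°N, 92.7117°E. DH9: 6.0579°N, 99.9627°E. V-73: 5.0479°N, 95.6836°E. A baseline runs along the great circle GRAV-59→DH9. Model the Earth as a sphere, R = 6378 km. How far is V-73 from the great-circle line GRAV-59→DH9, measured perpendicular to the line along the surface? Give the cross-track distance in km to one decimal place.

δ₁₃ = central angle GRAV-59→V-73 = 0.078033 rad  (haversine)
θ₁₃ = bearing GRAV-59→V-73 = 41.492°,  θ₁₂ = bearing GRAV-59→DH9 = 58.746°
dₓₜ = R·arcsin(sin δ₁₃ · sin(θ₁₃ − θ₁₂)) = 6378·arcsin(0.07795·sin(-17.254°)) = -147.482 km
|dₓₜ| = 147.482 km

147.5 km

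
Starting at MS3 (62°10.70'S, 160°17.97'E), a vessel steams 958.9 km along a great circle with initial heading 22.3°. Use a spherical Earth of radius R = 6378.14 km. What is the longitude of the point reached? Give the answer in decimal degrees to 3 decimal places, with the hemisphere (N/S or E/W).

165.858°E

MS3: φ = -62.17833°, λ = +160.29950°
δ = d/R = 958.9/6378.14 = 0.150342 rad
φ₂ = arcsin(sin φ₁ cos δ + cos φ₁ sin δ cos θ)
   = arcsin(-0.88440·0.98872 + 0.46672·0.14978·0.92521) = -54.07180°
λ₂ = λ₁ + atan2(sin θ sin δ cos φ₁, cos δ − sin φ₁ sin φ₂) = 165.85776°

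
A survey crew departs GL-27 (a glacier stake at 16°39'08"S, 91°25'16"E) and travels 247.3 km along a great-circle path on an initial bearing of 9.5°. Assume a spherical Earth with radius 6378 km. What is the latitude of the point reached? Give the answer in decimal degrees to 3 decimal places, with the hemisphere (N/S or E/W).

14.461°S

GL-27: φ = -16.65222°, λ = +91.42111°
δ = d/R = 247.3/6378 = 0.038774 rad
φ₂ = arcsin(sin φ₁ cos δ + cos φ₁ sin δ cos θ)
   = arcsin(-0.28656·0.99925 + 0.95806·0.03876·0.98629) = -14.46078°
λ₂ = λ₁ + atan2(sin θ sin δ cos φ₁, cos δ − sin φ₁ sin φ₂) = 91.79968°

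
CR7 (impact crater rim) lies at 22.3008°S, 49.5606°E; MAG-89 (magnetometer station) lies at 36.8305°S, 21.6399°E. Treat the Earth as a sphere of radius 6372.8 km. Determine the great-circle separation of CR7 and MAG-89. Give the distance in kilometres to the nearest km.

Δφ = -14.5297°,  Δλ = -27.9207°
a = sin²(Δφ/2) + cos φ₁ cos φ₂ sin²(Δλ/2) = 0.059092
c = 2·arcsin(√a) = 0.491098 rad = 28.1378°
d = R·c = 6372.8 × 0.491098 = 3129.7 km

3130 km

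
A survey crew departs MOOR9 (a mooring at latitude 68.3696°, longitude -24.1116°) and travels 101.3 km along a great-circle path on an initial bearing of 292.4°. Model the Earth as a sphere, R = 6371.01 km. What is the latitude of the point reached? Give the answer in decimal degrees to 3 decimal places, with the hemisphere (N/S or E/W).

68.701°N

δ = d/R = 101.3/6371.01 = 0.015900 rad
φ₂ = arcsin(sin φ₁ cos δ + cos φ₁ sin δ cos θ)
   = arcsin(0.92958·0.99987 + 0.36862·0.01590·0.38107) = 68.70090°
λ₂ = λ₁ + atan2(sin θ sin δ cos φ₁, cos δ − sin φ₁ sin φ₂) = -26.43093°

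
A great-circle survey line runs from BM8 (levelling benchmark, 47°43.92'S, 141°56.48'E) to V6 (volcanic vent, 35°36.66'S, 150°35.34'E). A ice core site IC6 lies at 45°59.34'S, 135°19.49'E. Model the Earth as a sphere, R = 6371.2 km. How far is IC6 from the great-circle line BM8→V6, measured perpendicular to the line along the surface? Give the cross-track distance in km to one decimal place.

526.3 km

BM8: φ = -47.73200°, λ = +141.94133°
V6: φ = -35.61100°, λ = +150.58900°
IC6: φ = -45.98900°, λ = +135.32483°
δ₁₃ = central angle BM8→IC6 = 0.084585 rad  (haversine)
θ₁₃ = bearing BM8→IC6 = 288.632°,  θ₁₂ = bearing BM8→V6 = 31.038°
dₓₜ = R·arcsin(sin δ₁₃ · sin(θ₁₃ − θ₁₂)) = 6371.2·arcsin(0.08448·sin(257.594°)) = -526.298 km
|dₓₜ| = 526.298 km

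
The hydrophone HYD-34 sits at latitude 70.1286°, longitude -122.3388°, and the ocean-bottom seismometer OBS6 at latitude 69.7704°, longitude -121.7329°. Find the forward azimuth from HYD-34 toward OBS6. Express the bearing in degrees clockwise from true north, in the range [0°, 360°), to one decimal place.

149.6°

Δλ = 0.6059°
y = sin Δλ · cos φ₂ = 0.003657
x = cos φ₁ sin φ₂ − sin φ₁ cos φ₂ cos Δλ = -0.006234
θ = atan2(y, x) = 149.6043° → 149.6043° (mod 360°)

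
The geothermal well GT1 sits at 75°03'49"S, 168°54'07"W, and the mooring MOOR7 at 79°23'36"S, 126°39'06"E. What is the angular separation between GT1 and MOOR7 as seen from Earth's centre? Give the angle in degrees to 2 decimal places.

GT1: φ = -75.06361°, λ = -168.90194°
MOOR7: φ = -79.39333°, λ = +126.65167°
Δφ = -4.3297°,  Δλ = -64.4464°
a = sin²(Δφ/2) + cos φ₁ cos φ₂ sin²(Δλ/2) = 0.014916
c = 2·arcsin(√a) = 0.244872 rad = 14.0301°

14.03°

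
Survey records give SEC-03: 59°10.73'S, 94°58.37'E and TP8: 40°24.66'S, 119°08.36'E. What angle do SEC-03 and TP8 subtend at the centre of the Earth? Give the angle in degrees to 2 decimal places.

24.13°

SEC-03: φ = -59.17883°, λ = +94.97283°
TP8: φ = -40.41100°, λ = +119.13933°
Δφ = 18.7678°,  Δλ = 24.1665°
a = sin²(Δφ/2) + cos φ₁ cos φ₂ sin²(Δλ/2) = 0.043680
c = 2·arcsin(√a) = 0.421100 rad = 24.1272°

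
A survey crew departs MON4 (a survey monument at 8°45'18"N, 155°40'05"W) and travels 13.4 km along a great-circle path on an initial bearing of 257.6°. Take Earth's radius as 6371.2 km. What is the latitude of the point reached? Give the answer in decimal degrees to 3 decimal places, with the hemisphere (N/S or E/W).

MON4: φ = +8.75500°, λ = -155.66806°
δ = d/R = 13.4/6371.2 = 0.002103 rad
φ₂ = arcsin(sin φ₁ cos δ + cos φ₁ sin δ cos θ)
   = arcsin(0.15221·1.00000 + 0.98835·0.00210·-0.21474) = 8.72910°
λ₂ = λ₁ + atan2(sin θ sin δ cos φ₁, cos δ − sin φ₁ sin φ₂) = -155.78713°

8.729°N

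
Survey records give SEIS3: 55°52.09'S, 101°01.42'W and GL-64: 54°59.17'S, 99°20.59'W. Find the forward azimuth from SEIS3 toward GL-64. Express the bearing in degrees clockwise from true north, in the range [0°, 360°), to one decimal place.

47.9°

SEIS3: φ = -55.86817°, λ = -101.02367°
GL-64: φ = -54.98617°, λ = -99.34317°
Δλ = 1.6805°
y = sin Δλ · cos φ₂ = 0.016827
x = cos φ₁ sin φ₂ − sin φ₁ cos φ₂ cos Δλ = 0.015189
θ = atan2(y, x) = 47.9282° → 47.9282° (mod 360°)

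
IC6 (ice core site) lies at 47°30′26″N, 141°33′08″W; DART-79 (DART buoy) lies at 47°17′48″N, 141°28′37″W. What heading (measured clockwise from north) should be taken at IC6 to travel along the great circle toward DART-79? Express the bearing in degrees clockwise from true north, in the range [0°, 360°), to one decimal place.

166.4°

IC6: φ = +47.50722°, λ = -141.55222°
DART-79: φ = +47.29667°, λ = -141.47694°
Δλ = 0.0753°
y = sin Δλ · cos φ₂ = 0.000891
x = cos φ₁ sin φ₂ − sin φ₁ cos φ₂ cos Δλ = -0.003674
θ = atan2(y, x) = 166.3689° → 166.3689° (mod 360°)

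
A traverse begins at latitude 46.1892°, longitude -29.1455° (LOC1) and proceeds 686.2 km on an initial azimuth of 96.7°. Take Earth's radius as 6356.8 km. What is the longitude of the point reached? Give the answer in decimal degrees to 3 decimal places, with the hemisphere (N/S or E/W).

20.422°W

δ = d/R = 686.2/6356.8 = 0.107947 rad
φ₂ = arcsin(sin φ₁ cos δ + cos φ₁ sin δ cos θ)
   = arcsin(0.72163·0.99418 + 0.69228·0.10774·-0.11667) = 45.13148°
λ₂ = λ₁ + atan2(sin θ sin δ cos φ₁, cos δ − sin φ₁ sin φ₂) = -20.42165°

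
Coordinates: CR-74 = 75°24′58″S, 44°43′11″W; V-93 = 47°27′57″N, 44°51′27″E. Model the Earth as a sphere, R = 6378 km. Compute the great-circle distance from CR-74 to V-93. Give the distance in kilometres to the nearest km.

15071 km

CR-74: φ = -75.41611°, λ = -44.71972°
V-93: φ = +47.46583°, λ = +44.85750°
Δφ = 122.8819°,  Δλ = 89.5772°
a = sin²(Δφ/2) + cos φ₁ cos φ₂ sin²(Δλ/2) = 0.855938
c = 2·arcsin(√a) = 2.362962 rad = 135.3878°
d = R·c = 6378 × 2.362962 = 15071.0 km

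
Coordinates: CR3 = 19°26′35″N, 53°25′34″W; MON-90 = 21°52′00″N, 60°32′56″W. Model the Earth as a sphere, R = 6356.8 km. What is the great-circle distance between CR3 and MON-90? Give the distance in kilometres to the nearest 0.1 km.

CR3: φ = +19.44306°, λ = -53.42611°
MON-90: φ = +21.86667°, λ = -60.54889°
Δφ = 2.4236°,  Δλ = -7.1228°
a = sin²(Δφ/2) + cos φ₁ cos φ₂ sin²(Δλ/2) = 0.003824
c = 2·arcsin(√a) = 0.123757 rad = 7.0908°
d = R·c = 6356.8 × 0.123757 = 786.7 km

786.7 km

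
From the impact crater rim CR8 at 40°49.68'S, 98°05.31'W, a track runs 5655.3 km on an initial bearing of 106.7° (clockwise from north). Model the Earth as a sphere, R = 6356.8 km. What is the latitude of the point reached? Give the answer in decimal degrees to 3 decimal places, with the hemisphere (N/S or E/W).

35.493°S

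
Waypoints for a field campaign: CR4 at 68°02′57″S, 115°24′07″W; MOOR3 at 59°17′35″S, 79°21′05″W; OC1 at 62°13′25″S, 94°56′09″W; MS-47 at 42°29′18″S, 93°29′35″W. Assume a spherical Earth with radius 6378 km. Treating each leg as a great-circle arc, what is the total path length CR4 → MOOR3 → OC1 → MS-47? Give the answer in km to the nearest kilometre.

CR4: φ = -68.04917°, λ = -115.40194°
MOOR3: φ = -59.29306°, λ = -79.35139°
OC1: φ = -62.22361°, λ = -94.93583°
MS-47: φ = -42.48833°, λ = -93.49306°
CR4→MOOR3: c = 0.311776 rad, d = 1988.51 km
MOOR3→OC1: c = 0.141941 rad, d = 905.30 km
OC1→MS-47: c = 0.344768 rad, d = 2198.93 km
Total = 1988.51 + 905.30 + 2198.93 = 5092.74 km

5093 km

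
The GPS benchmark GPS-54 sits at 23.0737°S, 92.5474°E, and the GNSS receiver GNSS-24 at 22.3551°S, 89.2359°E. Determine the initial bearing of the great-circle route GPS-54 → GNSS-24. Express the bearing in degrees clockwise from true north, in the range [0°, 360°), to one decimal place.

Δλ = -3.3115°
y = sin Δλ · cos φ₂ = -0.053423
x = cos φ₁ sin φ₂ − sin φ₁ cos φ₂ cos Δλ = 0.011936
θ = atan2(y, x) = -77.4052° → 282.5948° (mod 360°)

282.6°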